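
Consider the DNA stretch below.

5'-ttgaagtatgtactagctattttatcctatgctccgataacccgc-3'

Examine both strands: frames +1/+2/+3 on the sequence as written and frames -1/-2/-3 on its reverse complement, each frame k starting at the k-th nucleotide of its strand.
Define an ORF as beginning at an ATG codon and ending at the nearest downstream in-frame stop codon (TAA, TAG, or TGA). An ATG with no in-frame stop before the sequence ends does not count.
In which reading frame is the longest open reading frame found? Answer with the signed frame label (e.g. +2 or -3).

+2

Reverse complement (5'→3'): GCGGGTTATCGGAGCATAGGATAAAATAGCTAGTACATACTTCAA
Frame +1: TTG AAG TAT GTA CTA GCT ATT TTA TCC TAT GCT CCG ATA ACC CGC — no ATG→stop ORF.
Frame +2: TGA AGT ATG TAC TAG CTA TTT TAT CCT ATG CTC CGA TAA CCC — ATG at 8, stop TAG at 14 → 9 nt; ATG at 29, stop TAA at 38 → 12 nt.
Frame +3: GAA GTA TGT ACT AGC TAT TTT ATC CTA TGC TCC GAT AAC CCG — no ATG→stop ORF.
Frame -1: GCG GGT TAT CGG AGC ATA GGA TAA AAT AGC TAG TAC ATA CTT CAA — no ATG→stop ORF.
Frame -2: CGG GTT ATC GGA GCA TAG GAT AAA ATA GCT AGT ACA TAC TTC — no ATG→stop ORF.
Frame -3: GGG TTA TCG GAG CAT AGG ATA AAA TAG CTA GTA CAT ACT TCA — no ATG→stop ORF.
Longest ORF is 12 nt in frame +2 (positions 29–40).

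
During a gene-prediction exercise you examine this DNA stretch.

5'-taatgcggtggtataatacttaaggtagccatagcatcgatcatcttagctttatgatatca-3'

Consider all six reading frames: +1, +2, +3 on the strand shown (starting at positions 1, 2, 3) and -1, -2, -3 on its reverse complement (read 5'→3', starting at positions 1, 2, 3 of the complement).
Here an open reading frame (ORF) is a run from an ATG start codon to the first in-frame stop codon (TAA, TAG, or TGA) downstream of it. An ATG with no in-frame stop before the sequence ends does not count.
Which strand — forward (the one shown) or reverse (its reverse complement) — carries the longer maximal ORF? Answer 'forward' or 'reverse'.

Reverse complement (5'→3'): TGATATCATAAAGCTAAGATGATCGATGCTATGGCTACCTTAAGTATTATACCACCGCATTA
Frame +1: TAA TGC GGT GGT ATA ATA CTT AAG GTA GCC ATA GCA TCG ATC ATC TTA GCT TTA TGA TAT — no ATG→stop ORF.
Frame +2: AAT GCG GTG GTA TAA TAC TTA AGG TAG CCA TAG CAT CGA TCA TCT TAG CTT TAT GAT ATC — no ATG→stop ORF.
Frame +3: ATG CGG TGG TAT AAT ACT TAA GGT AGC CAT AGC ATC GAT CAT CTT AGC TTT ATG ATA TCA — ATG at 3, stop TAA at 21 → 21 nt.
Frame -1: TGA TAT CAT AAA GCT AAG ATG ATC GAT GCT ATG GCT ACC TTA AGT ATT ATA CCA CCG CAT — no ATG→stop ORF.
Frame -2: GAT ATC ATA AAG CTA AGA TGA TCG ATG CTA TGG CTA CCT TAA GTA TTA TAC CAC CGC ATT — ATG at 26, stop TAA at 41 → 18 nt.
Frame -3: ATA TCA TAA AGC TAA GAT GAT CGA TGC TAT GGC TAC CTT AAG TAT TAT ACC ACC GCA TTA — no ATG→stop ORF.
Forward-strand max 21 nt; reverse-strand max 18 nt. The forward strand has the longer ORF.

forward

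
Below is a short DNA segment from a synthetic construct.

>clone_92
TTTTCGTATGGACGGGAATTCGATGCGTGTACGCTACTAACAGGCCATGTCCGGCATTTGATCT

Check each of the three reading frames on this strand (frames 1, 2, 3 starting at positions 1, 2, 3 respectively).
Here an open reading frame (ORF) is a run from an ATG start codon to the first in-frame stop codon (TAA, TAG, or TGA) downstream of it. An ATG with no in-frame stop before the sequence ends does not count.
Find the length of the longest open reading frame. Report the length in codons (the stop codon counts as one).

Frame 1: TTT TCG TAT GGA CGG GAA TTC GAT GCG TGT ACG CTA CTA ACA GGC CAT GTC CGG CAT TTG ATC — no ATG→stop ORF.
Frame 2: TTT CGT ATG GAC GGG AAT TCG ATG CGT GTA CGC TAC TAA CAG GCC ATG TCC GGC ATT TGA TCT — ATG at 8, stop TAA at 38 → 33 nt; ATG at 23, stop TAA at 38 → 18 nt; ATG at 47, stop TGA at 59 → 15 nt.
Frame 3: TTC GTA TGG ACG GGA ATT CGA TGC GTG TAC GCT ACT AAC AGG CCA TGT CCG GCA TTT GAT — no ATG→stop ORF.
Longest: frame 2, positions 8–40, 33 nt = 11 codons = 10 aa. → 11 codons.

11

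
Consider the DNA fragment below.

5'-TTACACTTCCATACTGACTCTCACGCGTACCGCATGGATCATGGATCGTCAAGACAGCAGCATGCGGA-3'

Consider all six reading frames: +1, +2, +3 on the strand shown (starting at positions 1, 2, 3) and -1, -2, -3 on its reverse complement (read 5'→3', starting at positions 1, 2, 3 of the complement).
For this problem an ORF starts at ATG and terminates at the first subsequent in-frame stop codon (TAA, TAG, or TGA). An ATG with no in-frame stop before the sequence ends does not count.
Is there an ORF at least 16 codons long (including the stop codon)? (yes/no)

no

Reverse complement (5'→3'): TCCGCATGCTGCTGTCTTGACGATCCATGATCCATGCGGTACGCGTGAGAGTCAGTATGGAAGTGTAA
Frame +1: TTA CAC TTC CAT ACT GAC TCT CAC GCG TAC CGC ATG GAT CAT GGA TCG TCA AGA CAG CAG CAT GCG — no ATG→stop ORF.
Frame +2: TAC ACT TCC ATA CTG ACT CTC ACG CGT ACC GCA TGG ATC ATG GAT CGT CAA GAC AGC AGC ATG CGG — no ATG→stop ORF.
Frame +3: ACA CTT CCA TAC TGA CTC TCA CGC GTA CCG CAT GGA TCA TGG ATC GTC AAG ACA GCA GCA TGC GGA — no ATG→stop ORF.
Frame -1: TCC GCA TGC TGC TGT CTT GAC GAT CCA TGA TCC ATG CGG TAC GCG TGA GAG TCA GTA TGG AAG TGT — ATG at 34, stop TGA at 46 → 15 nt.
Frame -2: CCG CAT GCT GCT GTC TTG ACG ATC CAT GAT CCA TGC GGT ACG CGT GAG AGT CAG TAT GGA AGT GTA — no ATG→stop ORF.
Frame -3: CGC ATG CTG CTG TCT TGA CGA TCC ATG ATC CAT GCG GTA CGC GTG AGA GTC AGT ATG GAA GTG TAA — ATG at 6, stop TGA at 18 → 15 nt; ATG at 27, stop TAA at 66 → 42 nt; ATG at 57, stop TAA at 66 → 12 nt.
Largest ORF found is 14 codons < 16, so no.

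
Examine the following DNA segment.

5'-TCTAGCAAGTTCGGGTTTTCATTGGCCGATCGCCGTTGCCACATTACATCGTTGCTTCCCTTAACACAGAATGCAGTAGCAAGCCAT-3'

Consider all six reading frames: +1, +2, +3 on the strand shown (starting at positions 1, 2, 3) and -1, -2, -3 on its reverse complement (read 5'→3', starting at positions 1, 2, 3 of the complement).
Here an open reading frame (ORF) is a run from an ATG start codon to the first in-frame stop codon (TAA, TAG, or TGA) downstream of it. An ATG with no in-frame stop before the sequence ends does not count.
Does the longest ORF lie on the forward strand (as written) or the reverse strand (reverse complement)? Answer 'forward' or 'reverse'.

Reverse complement (5'→3'): ATGGCTTGCTACTGCATTCTGTGTTAAGGGAAGCAACGATGTAATGTGGCAACGGCGATCGGCCAATGAAAACCCGAACTTGCTAGA
Frame +1: TCT AGC AAG TTC GGG TTT TCA TTG GCC GAT CGC CGT TGC CAC ATT ACA TCG TTG CTT CCC TTA ACA CAG AAT GCA GTA GCA AGC CAT — no ATG→stop ORF.
Frame +2: CTA GCA AGT TCG GGT TTT CAT TGG CCG ATC GCC GTT GCC ACA TTA CAT CGT TGC TTC CCT TAA CAC AGA ATG CAG TAG CAA GCC — ATG at 71, stop TAG at 77 → 9 nt.
Frame +3: TAG CAA GTT CGG GTT TTC ATT GGC CGA TCG CCG TTG CCA CAT TAC ATC GTT GCT TCC CTT AAC ACA GAA TGC AGT AGC AAG CCA — no ATG→stop ORF.
Frame -1: ATG GCT TGC TAC TGC ATT CTG TGT TAA GGG AAG CAA CGA TGT AAT GTG GCA ACG GCG ATC GGC CAA TGA AAA CCC GAA CTT GCT AGA — ATG at 1, stop TAA at 25 → 27 nt.
Frame -2: TGG CTT GCT ACT GCA TTC TGT GTT AAG GGA AGC AAC GAT GTA ATG TGG CAA CGG CGA TCG GCC AAT GAA AAC CCG AAC TTG CTA — no ATG→stop ORF.
Frame -3: GGC TTG CTA CTG CAT TCT GTG TTA AGG GAA GCA ACG ATG TAA TGT GGC AAC GGC GAT CGG CCA ATG AAA ACC CGA ACT TGC TAG — ATG at 39, stop TAA at 42 → 6 nt; ATG at 66, stop TAG at 84 → 21 nt.
Forward-strand max 9 nt; reverse-strand max 27 nt. The reverse strand has the longer ORF.

reverse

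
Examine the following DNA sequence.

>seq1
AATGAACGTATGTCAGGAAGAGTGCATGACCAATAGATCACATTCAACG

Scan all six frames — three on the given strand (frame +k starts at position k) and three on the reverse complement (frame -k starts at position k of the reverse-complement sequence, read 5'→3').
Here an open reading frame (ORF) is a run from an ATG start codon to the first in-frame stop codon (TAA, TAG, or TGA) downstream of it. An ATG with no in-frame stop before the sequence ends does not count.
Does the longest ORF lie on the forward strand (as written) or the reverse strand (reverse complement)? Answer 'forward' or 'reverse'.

forward

Reverse complement (5'→3'): CGTTGAATGTGATCTATTGGTCATGCACTCTTCCTGACATACGTTCATT
Frame +1: AAT GAA CGT ATG TCA GGA AGA GTG CAT GAC CAA TAG ATC ACA TTC AAC — ATG at 10, stop TAG at 34 → 27 nt.
Frame +2: ATG AAC GTA TGT CAG GAA GAG TGC ATG ACC AAT AGA TCA CAT TCA ACG — no ATG→stop ORF.
Frame +3: TGA ACG TAT GTC AGG AAG AGT GCA TGA CCA ATA GAT CAC ATT CAA — no ATG→stop ORF.
Frame -1: CGT TGA ATG TGA TCT ATT GGT CAT GCA CTC TTC CTG ACA TAC GTT CAT — ATG at 7, stop TGA at 10 → 6 nt.
Frame -2: GTT GAA TGT GAT CTA TTG GTC ATG CAC TCT TCC TGA CAT ACG TTC ATT — ATG at 23, stop TGA at 35 → 15 nt.
Frame -3: TTG AAT GTG ATC TAT TGG TCA TGC ACT CTT CCT GAC ATA CGT TCA — no ATG→stop ORF.
Forward-strand max 27 nt; reverse-strand max 15 nt. The forward strand has the longer ORF.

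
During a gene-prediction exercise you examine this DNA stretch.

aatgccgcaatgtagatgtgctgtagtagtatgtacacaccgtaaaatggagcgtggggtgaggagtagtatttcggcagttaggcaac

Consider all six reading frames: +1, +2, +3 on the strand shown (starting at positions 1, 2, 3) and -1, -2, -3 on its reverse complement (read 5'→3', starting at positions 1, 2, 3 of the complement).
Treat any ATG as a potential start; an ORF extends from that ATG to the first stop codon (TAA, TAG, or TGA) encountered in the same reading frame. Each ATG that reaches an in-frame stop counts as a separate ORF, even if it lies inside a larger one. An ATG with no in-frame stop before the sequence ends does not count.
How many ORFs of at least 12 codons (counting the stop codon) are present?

0

Reverse complement (5'→3'): GTTGCCTAACTGCCGAAATACTACTCCTCACCCCACGCTCCATTTTACGGTGTGTACATACTACTACAGCACATCTACATTGCGGCATT
Frame +1: AAT GCC GCA ATG TAG ATG TGC TGT AGT AGT ATG TAC ACA CCG TAA AAT GGA GCG TGG GGT GAG GAG TAG TAT TTC GGC AGT TAG GCA — ATG at 10, stop TAG at 13 → 6 nt; ATG at 16, stop TAA at 43 → 30 nt; ATG at 31, stop TAA at 43 → 15 nt.
Frame +2: ATG CCG CAA TGT AGA TGT GCT GTA GTA GTA TGT ACA CAC CGT AAA ATG GAG CGT GGG GTG AGG AGT AGT ATT TCG GCA GTT AGG CAA — no ATG→stop ORF.
Frame +3: TGC CGC AAT GTA GAT GTG CTG TAG TAG TAT GTA CAC ACC GTA AAA TGG AGC GTG GGG TGA GGA GTA GTA TTT CGG CAG TTA GGC AAC — no ATG→stop ORF.
Frame -1: GTT GCC TAA CTG CCG AAA TAC TAC TCC TCA CCC CAC GCT CCA TTT TAC GGT GTG TAC ATA CTA CTA CAG CAC ATC TAC ATT GCG GCA — no ATG→stop ORF.
Frame -2: TTG CCT AAC TGC CGA AAT ACT ACT CCT CAC CCC ACG CTC CAT TTT ACG GTG TGT ACA TAC TAC TAC AGC ACA TCT ACA TTG CGG CAT — no ATG→stop ORF.
Frame -3: TGC CTA ACT GCC GAA ATA CTA CTC CTC ACC CCA CGC TCC ATT TTA CGG TGT GTA CAT ACT ACT ACA GCA CAT CTA CAT TGC GGC ATT — no ATG→stop ORF.
No ORF reaches 12 codons. Count = 0.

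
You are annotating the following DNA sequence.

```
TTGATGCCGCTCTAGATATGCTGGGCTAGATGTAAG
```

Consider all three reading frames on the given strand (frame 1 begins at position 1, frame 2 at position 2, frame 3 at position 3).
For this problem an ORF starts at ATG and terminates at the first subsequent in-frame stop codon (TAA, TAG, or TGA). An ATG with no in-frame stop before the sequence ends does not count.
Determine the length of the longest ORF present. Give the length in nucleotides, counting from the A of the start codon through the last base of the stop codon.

12

Frame 1: TTG ATG CCG CTC TAG ATA TGC TGG GCT AGA TGT AAG — ATG at 4, stop TAG at 13 → 12 nt.
Frame 2: TGA TGC CGC TCT AGA TAT GCT GGG CTA GAT GTA — no ATG→stop ORF.
Frame 3: GAT GCC GCT CTA GAT ATG CTG GGC TAG ATG TAA — ATG at 18, stop TAG at 27 → 12 nt; ATG at 30, stop TAA at 33 → 6 nt.
Longest: frame 1, positions 4–15, 12 nt = 4 codons = 3 aa. → 12 nucleotides.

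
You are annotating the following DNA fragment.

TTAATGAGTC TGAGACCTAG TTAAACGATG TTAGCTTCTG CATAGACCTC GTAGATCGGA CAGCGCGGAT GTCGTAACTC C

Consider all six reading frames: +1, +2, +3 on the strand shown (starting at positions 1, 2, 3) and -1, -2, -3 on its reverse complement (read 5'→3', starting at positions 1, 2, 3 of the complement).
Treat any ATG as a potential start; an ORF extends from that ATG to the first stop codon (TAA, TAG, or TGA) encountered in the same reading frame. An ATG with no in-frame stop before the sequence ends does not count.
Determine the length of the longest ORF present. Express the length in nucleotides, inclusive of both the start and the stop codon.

27

Reverse complement (5'→3'): GGAGTTACGACATCCGCGCTGTCCGATCTACGAGGTCTATGCAGAAGCTAACATCGTTTAACTAGGTCTCAGACTCATTAA
Frame +1: TTA ATG AGT CTG AGA CCT AGT TAA ACG ATG TTA GCT TCT GCA TAG ACC TCG TAG ATC GGA CAG CGC GGA TGT CGT AAC TCC — ATG at 4, stop TAA at 22 → 21 nt; ATG at 28, stop TAG at 43 → 18 nt.
Frame +2: TAA TGA GTC TGA GAC CTA GTT AAA CGA TGT TAG CTT CTG CAT AGA CCT CGT AGA TCG GAC AGC GCG GAT GTC GTA ACT — no ATG→stop ORF.
Frame +3: AAT GAG TCT GAG ACC TAG TTA AAC GAT GTT AGC TTC TGC ATA GAC CTC GTA GAT CGG ACA GCG CGG ATG TCG TAA CTC — ATG at 69, stop TAA at 75 → 9 nt.
Frame -1: GGA GTT ACG ACA TCC GCG CTG TCC GAT CTA CGA GGT CTA TGC AGA AGC TAA CAT CGT TTA ACT AGG TCT CAG ACT CAT TAA — no ATG→stop ORF.
Frame -2: GAG TTA CGA CAT CCG CGC TGT CCG ATC TAC GAG GTC TAT GCA GAA GCT AAC ATC GTT TAA CTA GGT CTC AGA CTC ATT — no ATG→stop ORF.
Frame -3: AGT TAC GAC ATC CGC GCT GTC CGA TCT ACG AGG TCT ATG CAG AAG CTA ACA TCG TTT AAC TAG GTC TCA GAC TCA TTA — ATG at 39, stop TAG at 63 → 27 nt.
Longest: frame -3, positions 39–65, 27 nt = 9 codons = 8 aa. → 27 nucleotides.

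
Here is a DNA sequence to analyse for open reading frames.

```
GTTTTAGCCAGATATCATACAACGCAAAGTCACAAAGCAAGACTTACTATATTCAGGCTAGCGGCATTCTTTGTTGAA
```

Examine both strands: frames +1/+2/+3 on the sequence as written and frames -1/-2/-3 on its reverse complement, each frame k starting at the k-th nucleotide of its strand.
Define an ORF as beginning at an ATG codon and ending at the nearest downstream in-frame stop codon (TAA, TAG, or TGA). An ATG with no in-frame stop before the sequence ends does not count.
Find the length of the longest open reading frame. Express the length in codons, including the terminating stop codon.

5

Reverse complement (5'→3'): TTCAACAAAGAATGCCGCTAGCCTGAATATAGTAAGTCTTGCTTTGTGACTTTGCGTTGTATGATATCTGGCTAAAAC
Frame +1: GTT TTA GCC AGA TAT CAT ACA ACG CAA AGT CAC AAA GCA AGA CTT ACT ATA TTC AGG CTA GCG GCA TTC TTT GTT GAA — no ATG→stop ORF.
Frame +2: TTT TAG CCA GAT ATC ATA CAA CGC AAA GTC ACA AAG CAA GAC TTA CTA TAT TCA GGC TAG CGG CAT TCT TTG TTG — no ATG→stop ORF.
Frame +3: TTT AGC CAG ATA TCA TAC AAC GCA AAG TCA CAA AGC AAG ACT TAC TAT ATT CAG GCT AGC GGC ATT CTT TGT TGA — no ATG→stop ORF.
Frame -1: TTC AAC AAA GAA TGC CGC TAG CCT GAA TAT AGT AAG TCT TGC TTT GTG ACT TTG CGT TGT ATG ATA TCT GGC TAA AAC — ATG at 61, stop TAA at 73 → 15 nt.
Frame -2: TCA ACA AAG AAT GCC GCT AGC CTG AAT ATA GTA AGT CTT GCT TTG TGA CTT TGC GTT GTA TGA TAT CTG GCT AAA — no ATG→stop ORF.
Frame -3: CAA CAA AGA ATG CCG CTA GCC TGA ATA TAG TAA GTC TTG CTT TGT GAC TTT GCG TTG TAT GAT ATC TGG CTA AAA — ATG at 12, stop TGA at 24 → 15 nt.
Longest: frame -1, positions 61–75, 15 nt = 5 codons = 4 aa. → 5 codons.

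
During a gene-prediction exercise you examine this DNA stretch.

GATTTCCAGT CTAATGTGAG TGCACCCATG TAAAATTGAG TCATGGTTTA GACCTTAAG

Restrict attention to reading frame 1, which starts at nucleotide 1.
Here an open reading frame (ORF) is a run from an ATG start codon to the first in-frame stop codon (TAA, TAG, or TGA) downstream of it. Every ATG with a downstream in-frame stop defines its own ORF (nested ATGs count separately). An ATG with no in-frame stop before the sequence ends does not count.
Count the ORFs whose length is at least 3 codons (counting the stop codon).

1

Frame 1: GAT TTC CAG TCT AAT GTG AGT GCA CCC ATG TAA AAT TGA GTC ATG GTT TAG ACC TTA — ATG at 28, stop TAA at 31 → 6 nt; ATG at 43, stop TAG at 49 → 9 nt.
ORFs ≥ 3 codons: frame 1 43–51 (3 codons). Count = 1.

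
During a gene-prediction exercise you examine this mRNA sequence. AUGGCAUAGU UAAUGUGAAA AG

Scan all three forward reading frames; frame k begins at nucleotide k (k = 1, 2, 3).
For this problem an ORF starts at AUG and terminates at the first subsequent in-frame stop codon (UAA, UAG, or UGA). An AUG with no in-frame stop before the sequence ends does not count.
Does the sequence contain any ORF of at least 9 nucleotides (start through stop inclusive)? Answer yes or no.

yes

Frame 1: AUG GCA UAG UUA AUG UGA AAA — AUG at 1, stop UAG at 7 → 9 nt; AUG at 13, stop UGA at 16 → 6 nt.
Frame 2: UGG CAU AGU UAA UGU GAA AAG — no AUG→stop ORF.
Frame 3: GGC AUA GUU AAU GUG AAA — no AUG→stop ORF.
Frame 1 has an ORF of 9 nucleotides (positions 1–9) ≥ 9, so yes.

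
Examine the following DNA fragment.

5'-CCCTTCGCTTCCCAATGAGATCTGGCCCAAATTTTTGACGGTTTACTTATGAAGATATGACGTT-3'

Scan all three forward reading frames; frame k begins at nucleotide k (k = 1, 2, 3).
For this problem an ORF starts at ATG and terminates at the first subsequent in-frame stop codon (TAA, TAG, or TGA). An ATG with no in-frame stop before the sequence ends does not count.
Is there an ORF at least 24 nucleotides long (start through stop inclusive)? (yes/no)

yes

Frame 1: CCC TTC GCT TCC CAA TGA GAT CTG GCC CAA ATT TTT GAC GGT TTA CTT ATG AAG ATA TGA CGT — ATG at 49, stop TGA at 58 → 12 nt.
Frame 2: CCT TCG CTT CCC AAT GAG ATC TGG CCC AAA TTT TTG ACG GTT TAC TTA TGA AGA TAT GAC GTT — no ATG→stop ORF.
Frame 3: CTT CGC TTC CCA ATG AGA TCT GGC CCA AAT TTT TGA CGG TTT ACT TAT GAA GAT ATG ACG — ATG at 15, stop TGA at 36 → 24 nt.
Frame 3 has an ORF of 24 nucleotides (positions 15–38) ≥ 24, so yes.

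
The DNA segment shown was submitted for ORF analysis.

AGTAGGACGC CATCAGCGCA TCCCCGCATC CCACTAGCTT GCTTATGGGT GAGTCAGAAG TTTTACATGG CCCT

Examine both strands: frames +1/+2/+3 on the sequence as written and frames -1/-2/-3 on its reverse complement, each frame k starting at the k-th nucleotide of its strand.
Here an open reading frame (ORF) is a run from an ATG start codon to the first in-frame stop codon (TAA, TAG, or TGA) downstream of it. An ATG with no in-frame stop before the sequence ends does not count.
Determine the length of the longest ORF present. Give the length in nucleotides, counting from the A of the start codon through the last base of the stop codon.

Reverse complement (5'→3'): AGGGCCATGTAAAACTTCTGACTCACCCATAAGCAAGCTAGTGGGATGCGGGGATGCGCTGATGGCGTCCTACT
Frame +1: AGT AGG ACG CCA TCA GCG CAT CCC CGC ATC CCA CTA GCT TGC TTA TGG GTG AGT CAG AAG TTT TAC ATG GCC — no ATG→stop ORF.
Frame +2: GTA GGA CGC CAT CAG CGC ATC CCC GCA TCC CAC TAG CTT GCT TAT GGG TGA GTC AGA AGT TTT ACA TGG CCC — no ATG→stop ORF.
Frame +3: TAG GAC GCC ATC AGC GCA TCC CCG CAT CCC ACT AGC TTG CTT ATG GGT GAG TCA GAA GTT TTA CAT GGC CCT — no ATG→stop ORF.
Frame -1: AGG GCC ATG TAA AAC TTC TGA CTC ACC CAT AAG CAA GCT AGT GGG ATG CGG GGA TGC GCT GAT GGC GTC CTA — ATG at 7, stop TAA at 10 → 6 nt.
Frame -2: GGG CCA TGT AAA ACT TCT GAC TCA CCC ATA AGC AAG CTA GTG GGA TGC GGG GAT GCG CTG ATG GCG TCC TAC — no ATG→stop ORF.
Frame -3: GGC CAT GTA AAA CTT CTG ACT CAC CCA TAA GCA AGC TAG TGG GAT GCG GGG ATG CGC TGA TGG CGT CCT ACT — ATG at 54, stop TGA at 60 → 9 nt.
Longest: frame -3, positions 54–62, 9 nt = 3 codons = 2 aa. → 9 nucleotides.

9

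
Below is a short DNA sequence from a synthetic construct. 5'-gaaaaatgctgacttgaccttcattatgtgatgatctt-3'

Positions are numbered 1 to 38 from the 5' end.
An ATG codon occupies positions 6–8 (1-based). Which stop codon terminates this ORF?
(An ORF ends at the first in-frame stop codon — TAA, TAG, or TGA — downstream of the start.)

TGA

Codons from position 6: ATG (6–8), CTG (9–11), ACT (12–14), TGA (15–17).
The first in-frame stop codon is TGA.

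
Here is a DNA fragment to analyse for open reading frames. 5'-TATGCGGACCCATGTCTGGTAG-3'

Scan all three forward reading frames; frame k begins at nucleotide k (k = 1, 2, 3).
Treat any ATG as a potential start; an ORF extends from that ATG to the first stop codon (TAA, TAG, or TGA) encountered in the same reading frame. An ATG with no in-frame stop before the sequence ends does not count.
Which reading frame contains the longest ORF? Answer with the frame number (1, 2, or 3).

Frame 1: TAT GCG GAC CCA TGT CTG GTA — no ATG→stop ORF.
Frame 2: ATG CGG ACC CAT GTC TGG TAG — ATG at 2, stop TAG at 20 → 21 nt.
Frame 3: TGC GGA CCC ATG TCT GGT — no ATG→stop ORF.
Longest ORF is 21 nt in frame 2 (positions 2–22).

2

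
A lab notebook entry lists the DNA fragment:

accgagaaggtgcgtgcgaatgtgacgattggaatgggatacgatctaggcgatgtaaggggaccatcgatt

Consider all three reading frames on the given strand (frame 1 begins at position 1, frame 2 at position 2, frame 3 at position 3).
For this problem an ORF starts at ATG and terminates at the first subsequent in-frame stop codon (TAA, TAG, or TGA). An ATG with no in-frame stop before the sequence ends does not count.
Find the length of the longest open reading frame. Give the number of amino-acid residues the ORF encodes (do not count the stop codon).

1

Frame 1: ACC GAG AAG GTG CGT GCG AAT GTG ACG ATT GGA ATG GGA TAC GAT CTA GGC GAT GTA AGG GGA CCA TCG ATT — no ATG→stop ORF.
Frame 2: CCG AGA AGG TGC GTG CGA ATG TGA CGA TTG GAA TGG GAT ACG ATC TAG GCG ATG TAA GGG GAC CAT CGA — ATG at 20, stop TGA at 23 → 6 nt; ATG at 53, stop TAA at 56 → 6 nt.
Frame 3: CGA GAA GGT GCG TGC GAA TGT GAC GAT TGG AAT GGG ATA CGA TCT AGG CGA TGT AAG GGG ACC ATC GAT — no ATG→stop ORF.
Longest: frame 2, positions 20–25, 6 nt = 2 codons = 1 aa. → 1 amino acids.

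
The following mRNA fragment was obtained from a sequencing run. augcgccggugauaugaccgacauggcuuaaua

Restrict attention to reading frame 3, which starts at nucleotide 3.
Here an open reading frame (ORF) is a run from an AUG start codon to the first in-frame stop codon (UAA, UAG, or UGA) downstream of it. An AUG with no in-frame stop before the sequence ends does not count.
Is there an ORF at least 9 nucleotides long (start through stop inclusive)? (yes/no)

Frame 3: GCG CCG GUG AUA UGA CCG ACA UGG CUU AAU — no AUG→stop ORF.
Largest ORF found is 0 nucleotides < 9, so no.

no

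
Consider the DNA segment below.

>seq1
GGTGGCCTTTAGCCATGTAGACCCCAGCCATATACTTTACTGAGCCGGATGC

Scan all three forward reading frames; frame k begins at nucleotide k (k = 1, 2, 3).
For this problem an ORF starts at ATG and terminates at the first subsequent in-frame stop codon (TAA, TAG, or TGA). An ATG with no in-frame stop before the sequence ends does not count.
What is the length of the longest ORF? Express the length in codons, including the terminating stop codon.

Frame 1: GGT GGC CTT TAG CCA TGT AGA CCC CAG CCA TAT ACT TTA CTG AGC CGG ATG — no ATG→stop ORF.
Frame 2: GTG GCC TTT AGC CAT GTA GAC CCC AGC CAT ATA CTT TAC TGA GCC GGA TGC — no ATG→stop ORF.
Frame 3: TGG CCT TTA GCC ATG TAG ACC CCA GCC ATA TAC TTT ACT GAG CCG GAT — ATG at 15, stop TAG at 18 → 6 nt.
Longest: frame 3, positions 15–20, 6 nt = 2 codons = 1 aa. → 2 codons.

2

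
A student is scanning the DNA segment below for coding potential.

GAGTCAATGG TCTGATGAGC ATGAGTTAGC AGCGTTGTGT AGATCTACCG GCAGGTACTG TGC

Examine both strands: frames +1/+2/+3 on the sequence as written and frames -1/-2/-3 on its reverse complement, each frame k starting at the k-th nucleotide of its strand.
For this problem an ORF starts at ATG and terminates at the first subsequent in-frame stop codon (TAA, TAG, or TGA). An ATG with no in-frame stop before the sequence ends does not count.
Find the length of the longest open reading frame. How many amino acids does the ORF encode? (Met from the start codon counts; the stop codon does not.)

4

Reverse complement (5'→3'): GCACAGTACCTGCCGGTAGATCTACACAACGCTGCTAACTCATGCTCATCAGACCATTGACTC
Frame +1: GAG TCA ATG GTC TGA TGA GCA TGA GTT AGC AGC GTT GTG TAG ATC TAC CGG CAG GTA CTG TGC — ATG at 7, stop TGA at 13 → 9 nt.
Frame +2: AGT CAA TGG TCT GAT GAG CAT GAG TTA GCA GCG TTG TGT AGA TCT ACC GGC AGG TAC TGT — no ATG→stop ORF.
Frame +3: GTC AAT GGT CTG ATG AGC ATG AGT TAG CAG CGT TGT GTA GAT CTA CCG GCA GGT ACT GTG — ATG at 15, stop TAG at 27 → 15 nt; ATG at 21, stop TAG at 27 → 9 nt.
Frame -1: GCA CAG TAC CTG CCG GTA GAT CTA CAC AAC GCT GCT AAC TCA TGC TCA TCA GAC CAT TGA CTC — no ATG→stop ORF.
Frame -2: CAC AGT ACC TGC CGG TAG ATC TAC ACA ACG CTG CTA ACT CAT GCT CAT CAG ACC ATT GAC — no ATG→stop ORF.
Frame -3: ACA GTA CCT GCC GGT AGA TCT ACA CAA CGC TGC TAA CTC ATG CTC ATC AGA CCA TTG ACT — no ATG→stop ORF.
Longest: frame +3, positions 15–29, 15 nt = 5 codons = 4 aa. → 4 amino acids.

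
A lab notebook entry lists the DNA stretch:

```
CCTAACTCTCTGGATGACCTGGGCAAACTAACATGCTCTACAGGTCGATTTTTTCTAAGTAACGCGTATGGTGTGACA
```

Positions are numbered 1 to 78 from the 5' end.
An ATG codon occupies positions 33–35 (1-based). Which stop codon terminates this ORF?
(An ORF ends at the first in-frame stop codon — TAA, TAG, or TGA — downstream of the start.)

Codons from position 33: ATG (33–35), CTC (36–38), TAC (39–41), AGG (42–44), TCG (45–47), ATT (48–50), TTT (51–53), TCT (54–56), AAG (57–59), TAA (60–62).
The first in-frame stop codon is TAA.

TAA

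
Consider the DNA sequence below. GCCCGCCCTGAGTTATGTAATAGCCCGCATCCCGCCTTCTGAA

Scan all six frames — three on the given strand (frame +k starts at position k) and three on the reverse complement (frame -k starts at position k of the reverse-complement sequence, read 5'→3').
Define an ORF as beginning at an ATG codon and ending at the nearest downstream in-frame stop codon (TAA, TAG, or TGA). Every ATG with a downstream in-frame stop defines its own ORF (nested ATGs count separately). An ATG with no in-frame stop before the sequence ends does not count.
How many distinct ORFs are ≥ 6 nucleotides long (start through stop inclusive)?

Reverse complement (5'→3'): TTCAGAAGGCGGGATGCGGGCTATTACATAACTCAGGGCGGGC
Frame +1: GCC CGC CCT GAG TTA TGT AAT AGC CCG CAT CCC GCC TTC TGA — no ATG→stop ORF.
Frame +2: CCC GCC CTG AGT TAT GTA ATA GCC CGC ATC CCG CCT TCT GAA — no ATG→stop ORF.
Frame +3: CCG CCC TGA GTT ATG TAA TAG CCC GCA TCC CGC CTT CTG — ATG at 15, stop TAA at 18 → 6 nt.
Frame -1: TTC AGA AGG CGG GAT GCG GGC TAT TAC ATA ACT CAG GGC GGG — no ATG→stop ORF.
Frame -2: TCA GAA GGC GGG ATG CGG GCT ATT ACA TAA CTC AGG GCG GGC — ATG at 14, stop TAA at 29 → 18 nt.
Frame -3: CAG AAG GCG GGA TGC GGG CTA TTA CAT AAC TCA GGG CGG — no ATG→stop ORF.
ORFs ≥ 6 nucleotides: frame +3 15–20 (6 nucleotides), frame -2 14–31 (18 nucleotides). Count = 2.

2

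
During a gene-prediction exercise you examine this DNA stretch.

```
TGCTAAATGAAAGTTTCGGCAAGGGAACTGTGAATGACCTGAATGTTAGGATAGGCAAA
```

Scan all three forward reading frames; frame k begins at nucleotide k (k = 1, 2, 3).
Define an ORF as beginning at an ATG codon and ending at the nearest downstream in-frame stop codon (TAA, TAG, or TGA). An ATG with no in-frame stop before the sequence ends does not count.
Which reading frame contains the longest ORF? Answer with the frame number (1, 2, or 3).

Frame 1: TGC TAA ATG AAA GTT TCG GCA AGG GAA CTG TGA ATG ACC TGA ATG TTA GGA TAG GCA — ATG at 7, stop TGA at 31 → 27 nt; ATG at 34, stop TGA at 40 → 9 nt; ATG at 43, stop TAG at 52 → 12 nt.
Frame 2: GCT AAA TGA AAG TTT CGG CAA GGG AAC TGT GAA TGA CCT GAA TGT TAG GAT AGG CAA — no ATG→stop ORF.
Frame 3: CTA AAT GAA AGT TTC GGC AAG GGA ACT GTG AAT GAC CTG AAT GTT AGG ATA GGC AAA — no ATG→stop ORF.
Longest ORF is 27 nt in frame 1 (positions 7–33).

1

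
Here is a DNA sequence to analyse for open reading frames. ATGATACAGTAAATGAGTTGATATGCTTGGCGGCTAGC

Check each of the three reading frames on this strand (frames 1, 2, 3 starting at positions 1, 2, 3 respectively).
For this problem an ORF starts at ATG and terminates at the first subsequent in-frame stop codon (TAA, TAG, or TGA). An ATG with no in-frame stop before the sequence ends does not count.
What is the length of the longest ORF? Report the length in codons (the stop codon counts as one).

Frame 1: ATG ATA CAG TAA ATG AGT TGA TAT GCT TGG CGG CTA — ATG at 1, stop TAA at 10 → 12 nt; ATG at 13, stop TGA at 19 → 9 nt.
Frame 2: TGA TAC AGT AAA TGA GTT GAT ATG CTT GGC GGC TAG — ATG at 23, stop TAG at 35 → 15 nt.
Frame 3: GAT ACA GTA AAT GAG TTG ATA TGC TTG GCG GCT AGC — no ATG→stop ORF.
Longest: frame 2, positions 23–37, 15 nt = 5 codons = 4 aa. → 5 codons.

5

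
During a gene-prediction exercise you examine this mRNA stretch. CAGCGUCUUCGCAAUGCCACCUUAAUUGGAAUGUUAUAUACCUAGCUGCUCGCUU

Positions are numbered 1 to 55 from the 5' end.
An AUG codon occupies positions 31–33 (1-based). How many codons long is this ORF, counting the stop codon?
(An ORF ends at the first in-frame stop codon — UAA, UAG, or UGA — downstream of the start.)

Codons from position 31: AUG (31–33), UUA (34–36), UAU (37–39), ACC (40–42), UAG (43–45).
UAG is the first in-frame stop; that's 5 codons including the stop.

5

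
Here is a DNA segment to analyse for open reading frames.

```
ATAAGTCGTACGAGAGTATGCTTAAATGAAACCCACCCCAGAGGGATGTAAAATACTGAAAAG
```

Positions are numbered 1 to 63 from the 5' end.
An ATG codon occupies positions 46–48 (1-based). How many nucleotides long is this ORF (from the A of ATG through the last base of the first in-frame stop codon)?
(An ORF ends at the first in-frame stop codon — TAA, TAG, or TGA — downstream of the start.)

Codons from position 46: ATG (46–48), TAA (49–51).
TAA is the first in-frame stop; ORF spans 46–51, 6 nucleotides.

6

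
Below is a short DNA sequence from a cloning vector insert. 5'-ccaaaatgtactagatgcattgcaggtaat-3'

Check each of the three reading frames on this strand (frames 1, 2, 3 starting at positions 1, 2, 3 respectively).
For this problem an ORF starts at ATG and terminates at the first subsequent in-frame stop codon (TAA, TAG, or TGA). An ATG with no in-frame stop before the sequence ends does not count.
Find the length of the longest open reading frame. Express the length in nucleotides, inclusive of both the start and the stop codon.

15

Frame 1: CCA AAA TGT ACT AGA TGC ATT GCA GGT AAT — no ATG→stop ORF.
Frame 2: CAA AAT GTA CTA GAT GCA TTG CAG GTA — no ATG→stop ORF.
Frame 3: AAA ATG TAC TAG ATG CAT TGC AGG TAA — ATG at 6, stop TAG at 12 → 9 nt; ATG at 15, stop TAA at 27 → 15 nt.
Longest: frame 3, positions 15–29, 15 nt = 5 codons = 4 aa. → 15 nucleotides.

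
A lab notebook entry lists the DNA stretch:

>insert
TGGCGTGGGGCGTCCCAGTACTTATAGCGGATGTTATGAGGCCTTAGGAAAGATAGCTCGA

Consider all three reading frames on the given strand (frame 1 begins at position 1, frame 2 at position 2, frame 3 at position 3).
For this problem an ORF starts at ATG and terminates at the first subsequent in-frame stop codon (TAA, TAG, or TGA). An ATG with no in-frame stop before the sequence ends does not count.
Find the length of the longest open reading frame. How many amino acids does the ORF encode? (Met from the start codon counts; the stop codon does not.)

3

Frame 1: TGG CGT GGG GCG TCC CAG TAC TTA TAG CGG ATG TTA TGA GGC CTT AGG AAA GAT AGC TCG — ATG at 31, stop TGA at 37 → 9 nt.
Frame 2: GGC GTG GGG CGT CCC AGT ACT TAT AGC GGA TGT TAT GAG GCC TTA GGA AAG ATA GCT CGA — no ATG→stop ORF.
Frame 3: GCG TGG GGC GTC CCA GTA CTT ATA GCG GAT GTT ATG AGG CCT TAG GAA AGA TAG CTC — ATG at 36, stop TAG at 45 → 12 nt.
Longest: frame 3, positions 36–47, 12 nt = 4 codons = 3 aa. → 3 amino acids.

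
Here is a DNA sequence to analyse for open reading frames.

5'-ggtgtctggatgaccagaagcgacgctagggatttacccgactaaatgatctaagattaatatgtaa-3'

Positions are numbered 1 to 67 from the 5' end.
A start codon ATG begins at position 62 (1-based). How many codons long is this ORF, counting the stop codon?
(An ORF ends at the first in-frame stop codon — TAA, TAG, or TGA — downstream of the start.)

2

Codons from position 62: ATG (62–64), TAA (65–67).
TAA is the first in-frame stop; that's 2 codons including the stop.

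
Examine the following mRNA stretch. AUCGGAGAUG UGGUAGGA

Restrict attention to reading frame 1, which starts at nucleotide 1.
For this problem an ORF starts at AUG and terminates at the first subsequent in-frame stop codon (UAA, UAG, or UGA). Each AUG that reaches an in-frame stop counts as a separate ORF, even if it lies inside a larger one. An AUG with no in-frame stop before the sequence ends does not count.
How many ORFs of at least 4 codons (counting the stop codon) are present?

Frame 1: AUC GGA GAU GUG GUA GGA — no AUG→stop ORF.
No ORF reaches 4 codons. Count = 0.

0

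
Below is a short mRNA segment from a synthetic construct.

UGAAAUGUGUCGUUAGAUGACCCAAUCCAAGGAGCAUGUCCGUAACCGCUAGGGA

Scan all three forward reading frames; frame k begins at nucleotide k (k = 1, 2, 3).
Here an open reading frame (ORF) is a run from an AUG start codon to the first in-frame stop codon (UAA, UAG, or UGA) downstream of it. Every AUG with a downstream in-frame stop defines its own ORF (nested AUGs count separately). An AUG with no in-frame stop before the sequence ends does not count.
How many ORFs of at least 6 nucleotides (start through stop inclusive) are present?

2

Frame 1: UGA AAU GUG UCG UUA GAU GAC CCA AUC CAA GGA GCA UGU CCG UAA CCG CUA GGG — no AUG→stop ORF.
Frame 2: GAA AUG UGU CGU UAG AUG ACC CAA UCC AAG GAG CAU GUC CGU AAC CGC UAG GGA — AUG at 5, stop UAG at 14 → 12 nt; AUG at 17, stop UAG at 50 → 36 nt.
Frame 3: AAA UGU GUC GUU AGA UGA CCC AAU CCA AGG AGC AUG UCC GUA ACC GCU AGG — no AUG→stop ORF.
ORFs ≥ 6 nucleotides: frame 2 5–16 (12 nucleotides), frame 2 17–52 (36 nucleotides). Count = 2.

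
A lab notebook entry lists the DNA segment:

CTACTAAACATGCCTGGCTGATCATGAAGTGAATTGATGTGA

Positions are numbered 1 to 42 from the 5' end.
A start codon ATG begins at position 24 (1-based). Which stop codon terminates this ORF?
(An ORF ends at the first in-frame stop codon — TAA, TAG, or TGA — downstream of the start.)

TGA

Codons from position 24: ATG (24–26), AAG (27–29), TGA (30–32).
The first in-frame stop codon is TGA.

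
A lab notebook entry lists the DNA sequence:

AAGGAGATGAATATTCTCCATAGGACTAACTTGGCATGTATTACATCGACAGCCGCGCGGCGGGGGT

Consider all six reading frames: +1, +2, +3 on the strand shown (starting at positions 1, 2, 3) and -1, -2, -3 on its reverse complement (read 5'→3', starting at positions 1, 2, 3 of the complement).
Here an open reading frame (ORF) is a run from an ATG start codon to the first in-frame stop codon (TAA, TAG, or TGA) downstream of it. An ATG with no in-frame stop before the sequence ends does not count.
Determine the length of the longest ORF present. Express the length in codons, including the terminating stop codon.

Reverse complement (5'→3'): ACCCCCGCCGCGCGGCTGTCGATGTAATACATGCCAAGTTAGTCCTATGGAGAATATTCATCTCCTT
Frame +1: AAG GAG ATG AAT ATT CTC CAT AGG ACT AAC TTG GCA TGT ATT ACA TCG ACA GCC GCG CGG CGG GGG — no ATG→stop ORF.
Frame +2: AGG AGA TGA ATA TTC TCC ATA GGA CTA ACT TGG CAT GTA TTA CAT CGA CAG CCG CGC GGC GGG GGT — no ATG→stop ORF.
Frame +3: GGA GAT GAA TAT TCT CCA TAG GAC TAA CTT GGC ATG TAT TAC ATC GAC AGC CGC GCG GCG GGG — no ATG→stop ORF.
Frame -1: ACC CCC GCC GCG CGG CTG TCG ATG TAA TAC ATG CCA AGT TAG TCC TAT GGA GAA TAT TCA TCT CCT — ATG at 22, stop TAA at 25 → 6 nt; ATG at 31, stop TAG at 40 → 12 nt.
Frame -2: CCC CCG CCG CGC GGC TGT CGA TGT AAT ACA TGC CAA GTT AGT CCT ATG GAG AAT ATT CAT CTC CTT — no ATG→stop ORF.
Frame -3: CCC CGC CGC GCG GCT GTC GAT GTA ATA CAT GCC AAG TTA GTC CTA TGG AGA ATA TTC ATC TCC — no ATG→stop ORF.
Longest: frame -1, positions 31–42, 12 nt = 4 codons = 3 aa. → 4 codons.

4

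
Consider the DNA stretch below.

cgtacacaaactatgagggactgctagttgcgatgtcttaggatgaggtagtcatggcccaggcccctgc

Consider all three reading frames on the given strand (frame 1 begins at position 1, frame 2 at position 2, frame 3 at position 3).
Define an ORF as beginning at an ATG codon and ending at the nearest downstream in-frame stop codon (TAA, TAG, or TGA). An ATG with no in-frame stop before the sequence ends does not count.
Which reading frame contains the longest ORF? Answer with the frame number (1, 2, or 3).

Frame 1: CGT ACA CAA ACT ATG AGG GAC TGC TAG TTG CGA TGT CTT AGG ATG AGG TAG TCA TGG CCC AGG CCC CTG — ATG at 13, stop TAG at 25 → 15 nt; ATG at 43, stop TAG at 49 → 9 nt.
Frame 2: GTA CAC AAA CTA TGA GGG ACT GCT AGT TGC GAT GTC TTA GGA TGA GGT AGT CAT GGC CCA GGC CCC TGC — no ATG→stop ORF.
Frame 3: TAC ACA AAC TAT GAG GGA CTG CTA GTT GCG ATG TCT TAG GAT GAG GTA GTC ATG GCC CAG GCC CCT — ATG at 33, stop TAG at 39 → 9 nt.
Longest ORF is 15 nt in frame 1 (positions 13–27).

1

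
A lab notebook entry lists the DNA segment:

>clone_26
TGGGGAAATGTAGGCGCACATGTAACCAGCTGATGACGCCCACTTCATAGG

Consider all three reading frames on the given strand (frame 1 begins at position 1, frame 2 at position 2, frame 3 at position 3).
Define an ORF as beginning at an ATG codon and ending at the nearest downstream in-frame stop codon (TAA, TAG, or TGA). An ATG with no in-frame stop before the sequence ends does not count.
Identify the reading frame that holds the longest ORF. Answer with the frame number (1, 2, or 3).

3

Frame 1: TGG GGA AAT GTA GGC GCA CAT GTA ACC AGC TGA TGA CGC CCA CTT CAT AGG — no ATG→stop ORF.
Frame 2: GGG GAA ATG TAG GCG CAC ATG TAA CCA GCT GAT GAC GCC CAC TTC ATA — ATG at 8, stop TAG at 11 → 6 nt; ATG at 20, stop TAA at 23 → 6 nt.
Frame 3: GGG AAA TGT AGG CGC ACA TGT AAC CAG CTG ATG ACG CCC ACT TCA TAG — ATG at 33, stop TAG at 48 → 18 nt.
Longest ORF is 18 nt in frame 3 (positions 33–50).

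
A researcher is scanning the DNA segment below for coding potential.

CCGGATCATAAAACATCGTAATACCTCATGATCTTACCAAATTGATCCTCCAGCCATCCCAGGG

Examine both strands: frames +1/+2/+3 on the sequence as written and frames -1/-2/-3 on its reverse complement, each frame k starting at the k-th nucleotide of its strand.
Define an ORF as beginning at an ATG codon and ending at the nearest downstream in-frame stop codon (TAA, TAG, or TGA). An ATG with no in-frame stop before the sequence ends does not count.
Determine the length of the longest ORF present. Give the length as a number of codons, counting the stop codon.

8

Reverse complement (5'→3'): CCCTGGGATGGCTGGAGGATCAATTTGGTAAGATCATGAGGTATTACGATGTTTTATGATCCGG
Frame +1: CCG GAT CAT AAA ACA TCG TAA TAC CTC ATG ATC TTA CCA AAT TGA TCC TCC AGC CAT CCC AGG — ATG at 28, stop TGA at 43 → 18 nt.
Frame +2: CGG ATC ATA AAA CAT CGT AAT ACC TCA TGA TCT TAC CAA ATT GAT CCT CCA GCC ATC CCA GGG — no ATG→stop ORF.
Frame +3: GGA TCA TAA AAC ATC GTA ATA CCT CAT GAT CTT ACC AAA TTG ATC CTC CAG CCA TCC CAG — no ATG→stop ORF.
Frame -1: CCC TGG GAT GGC TGG AGG ATC AAT TTG GTA AGA TCA TGA GGT ATT ACG ATG TTT TAT GAT CCG — no ATG→stop ORF.
Frame -2: CCT GGG ATG GCT GGA GGA TCA ATT TGG TAA GAT CAT GAG GTA TTA CGA TGT TTT ATG ATC CGG — ATG at 8, stop TAA at 29 → 24 nt.
Frame -3: CTG GGA TGG CTG GAG GAT CAA TTT GGT AAG ATC ATG AGG TAT TAC GAT GTT TTA TGA TCC — ATG at 36, stop TGA at 57 → 24 nt.
Longest: frame -2, positions 8–31, 24 nt = 8 codons = 7 aa. → 8 codons.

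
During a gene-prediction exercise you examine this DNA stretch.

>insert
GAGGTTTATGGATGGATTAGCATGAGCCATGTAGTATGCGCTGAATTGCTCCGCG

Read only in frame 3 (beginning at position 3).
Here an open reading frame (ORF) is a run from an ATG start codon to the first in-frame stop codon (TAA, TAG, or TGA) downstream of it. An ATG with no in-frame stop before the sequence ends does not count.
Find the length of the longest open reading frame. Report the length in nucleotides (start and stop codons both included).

Frame 3: GGT TTA TGG ATG GAT TAG CAT GAG CCA TGT AGT ATG CGC TGA ATT GCT CCG — ATG at 12, stop TAG at 18 → 9 nt; ATG at 36, stop TGA at 42 → 9 nt.
Longest: frame 3, positions 12–20, 9 nt = 3 codons = 2 aa. → 9 nucleotides.

9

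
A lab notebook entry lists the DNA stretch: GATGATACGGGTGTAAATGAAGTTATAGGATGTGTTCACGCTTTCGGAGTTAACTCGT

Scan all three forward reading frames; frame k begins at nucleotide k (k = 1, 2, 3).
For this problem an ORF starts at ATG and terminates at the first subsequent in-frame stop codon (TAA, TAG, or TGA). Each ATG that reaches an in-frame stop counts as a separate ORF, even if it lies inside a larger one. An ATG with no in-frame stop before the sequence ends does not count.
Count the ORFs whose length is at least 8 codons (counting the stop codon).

Frame 1: GAT GAT ACG GGT GTA AAT GAA GTT ATA GGA TGT GTT CAC GCT TTC GGA GTT AAC TCG — no ATG→stop ORF.
Frame 2: ATG ATA CGG GTG TAA ATG AAG TTA TAG GAT GTG TTC ACG CTT TCG GAG TTA ACT CGT — ATG at 2, stop TAA at 14 → 15 nt; ATG at 17, stop TAG at 26 → 12 nt.
Frame 3: TGA TAC GGG TGT AAA TGA AGT TAT AGG ATG TGT TCA CGC TTT CGG AGT TAA CTC — ATG at 30, stop TAA at 51 → 24 nt.
ORFs ≥ 8 codons: frame 3 30–53 (8 codons). Count = 1.

1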